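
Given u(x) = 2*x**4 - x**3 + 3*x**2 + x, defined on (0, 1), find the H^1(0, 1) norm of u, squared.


||u||_{H^1}^2 = 1748/45

The H^1 norm (squared) on an interval (0, L) is
  ||u||_{H^1}^2 = ∫_0^L u(x)^2 dx + ∫_0^L u'(x)^2 dx.
Compute u'(x) = 8*x**3 - 3*x**2 + 6*x + 1.
Then u(x)^2 = 4*x**8 - 4*x**7 + 13*x**6 - 2*x**5 + 7*x**4 + 6*x**3 + x**2 and u'(x)^2 = 64*x**6 - 48*x**5 + 105*x**4 - 20*x**3 + 30*x**2 + 12*x + 1.
Integrate each monomial from 0 to 1 using ∫_0^1 c·x^n dx = c·1^(n+1)/(n+1):
  ∫_0^1 u(x)^2 dx = ∫_0^1 (4*x^8 - 4*x^7 + 13*x^6 - 2*x^5 + 7*x^4 + 6*x^3 + x^2) dx. Term by term:
    ∫_0^1 4*x^8 dx = 4/9;  ∫_0^1 -4*x^7 dx = -1/2;  ∫_0^1 13*x^6 dx = 13/7;
    ∫_0^1 -2*x^5 dx = -1/3;  ∫_0^1 7*x^4 dx = 7/5;  ∫_0^1 6*x^3 dx = 3/2;
    ∫_0^1 x^2 dx = 1/3.
  Sum: 4/9 − 1/2 + 13/7 − 1/3 + 7/5 + 3/2 + 1/3 = 1481/315.
  ∫_0^1 u'(x)^2 dx = ∫_0^1 (64*x^6 - 48*x^5 + 105*x^4 - 20*x^3 + 30*x^2 + 12*x + 1) dx. Term by term:
    ∫_0^1 64*x^6 dx = 64/7;  ∫_0^1 -48*x^5 dx = -8;  ∫_0^1 105*x^4 dx = 21;
    ∫_0^1 -20*x^3 dx = -5;  ∫_0^1 30*x^2 dx = 10;  ∫_0^1 12*x dx = 6;
    ∫_0^1 1 dx = 1.
  Sum: 64/7 − 8 + 21 − 5 + 10 + 6 + 1 = 239/7.
Adding: ||u||_{H^1}^2 = 1481/315 + 239/7 = 1748/45.


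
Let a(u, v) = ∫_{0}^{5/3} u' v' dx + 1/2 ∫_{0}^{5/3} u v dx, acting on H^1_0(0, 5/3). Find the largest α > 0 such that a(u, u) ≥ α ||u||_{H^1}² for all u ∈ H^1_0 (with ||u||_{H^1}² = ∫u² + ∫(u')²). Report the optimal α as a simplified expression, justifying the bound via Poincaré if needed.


α = (25 + 18*π^2)/(2*(25 + 9*π^2))

Coercivity of a(·,·) on H^1_0(0, 5/3) means a(u, u) ≥ α ||u||_{H^1}² for every u ∈ H^1_0.
The interval has length L = 5/3, and Poincaré/coercivity depend only on L. Here a(u, u) = ∫(u')² + (1/2)·∫u².
Here 0 < c = 1/2 < 1. The condition a(u,u) ≥ α||u||_{H^1}² reads (1−α)∫(u')² ≥ (α−c)∫u². Any admissible α is ≤ 1 (rapidly oscillating u have ∫u²/∫(u')² → 0), and α = 1 would force 0 ≥ (1−c)∫u², impossible since c < 1; so 1−α > 0. By the sharp Poincaré inequality on H^1_0 of an interval of length L, ∫(u')² ≥ (π/L)²∫u² with equality for the first sine mode sin(π(x−x₀)/L) (x₀ the left endpoint), so the inequality holds for all u iff (1−α)(π/L)² ≥ α − c, i.e. α ≤ ((π/L)² + c)/((π/L)² + 1) = (1 + c(L/π)²)/(1 + (L/π)²). With (π/L)² = 9*π^2/25 and c = 1/2, the largest admissible constant is α = ((π/L)² + c)/((π/L)² + 1).
Simplifying, α = (25 + 18*π^2)/(2*(25 + 9*π^2)).


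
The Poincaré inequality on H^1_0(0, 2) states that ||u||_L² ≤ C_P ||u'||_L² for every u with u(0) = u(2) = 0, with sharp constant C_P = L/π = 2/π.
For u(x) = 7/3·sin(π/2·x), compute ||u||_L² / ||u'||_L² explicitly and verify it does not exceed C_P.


||u||_L² / ||u'||_L² = 2/π = C_P.

u(x) = 7/3·sin(π/2·x), so u'(x) = 7*π*cos(π*x/2)/6.
Writing u(x) = A·sin(kπx/L) with A = 7/3 and k = 1, use ∫_0^L sin²(kπx/L) dx = L/2 and ∫_0^L cos²(kπx/L) dx = L/2.
u² = 49/9·sin²(π/2·x) and (u')² = 49*π^2/36·cos²(π/2·x), and each of sin², cos² integrates to L/2 = 1 over (0, 2).
∫_0^2 u² dx = 49/9, so ||u||_L² = 7/3.
∫_0^2 (u')² dx = 49*π^2/36, so ||u'||_L² = 7*π/6.
Ratio ||u||_L² / ||u'||_L² = 2/π.
Sharp Poincaré constant on H^1_0(0, 2) is C_P = L/π = 2/π, achieved by sin(π/2·x).
This is the k = 1 eigenfunction (up to amplitude), so the ratio equals the sharp Poincaré constant exactly.


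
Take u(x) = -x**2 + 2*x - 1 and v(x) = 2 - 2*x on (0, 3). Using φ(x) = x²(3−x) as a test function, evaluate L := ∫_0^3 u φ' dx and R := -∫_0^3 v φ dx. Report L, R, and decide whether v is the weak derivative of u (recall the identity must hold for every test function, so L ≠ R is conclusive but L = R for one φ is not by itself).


LHS = 54/5, RHS = 54/5. Yes, v = u' weakly.

u(x) = -x**2 + 2*x - 1, classical derivative u'(x) = 2 - 2*x.
φ(x) = x²(3−x), so φ'(x) = 3*x*(2 - x).
Note φ(0) = φ(3) = 0, so the boundary term u·φ vanishes.
LHS = ∫_0^3 u(x) φ'(x) dx = ∫_0^3 (3*x^4 - 12*x^3 + 15*x^2 - 6*x) dx. Term by term:
  ∫_0^3 3*x^4 dx = 729/5;  ∫_0^3 -12*x^3 dx = -243;  ∫_0^3 15*x^2 dx = 135;
  ∫_0^3 -6*x dx = -27.
Sum: 729/5 − 243 + 135 − 27 = 54/5.
So LHS = 54/5.
∫_0^3 v(x) φ(x) dx = ∫_0^3 (2*x^4 - 8*x^3 + 6*x^2) dx. Term by term:
  ∫_0^3 2*x^4 dx = 486/5;  ∫_0^3 -8*x^3 dx = -162;  ∫_0^3 6*x^2 dx = 54.
Sum: 486/5 − 162 + 54 = -54/5.
So RHS = -∫_0^3 v(x) φ(x) dx = 54/5.
LHS = RHS, so the identity holds for this test φ.
Moreover u is smooth here and v(x) = u'(x) = 2 - 2*x pointwise, so the identity holds for every test function. Hence v is the weak derivative of u.


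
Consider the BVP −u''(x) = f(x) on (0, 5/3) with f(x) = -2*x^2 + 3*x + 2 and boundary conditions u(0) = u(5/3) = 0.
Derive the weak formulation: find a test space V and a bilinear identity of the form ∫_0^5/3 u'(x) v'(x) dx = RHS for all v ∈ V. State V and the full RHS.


V = H^1_0(0, 5/3) (so v(0) = v(5/3) = 0); weak form: ∫_0^5/3 u'v' dx = ∫_0^5/3 (-2*x^2 + 3*x + 2) v dx for all v ∈ V.

Multiply both sides by a test function v and integrate from 0 to 5/3:
  ∫_0^5/3 −u''(x) v(x) dx = ∫_0^5/3 f(x) v(x) dx.
Integrate the LHS by parts once:
  ∫_0^5/3 −u'' v dx = −[u'(x) v(x)]_0^5/3 + ∫_0^5/3 u'(x) v'(x) dx.
Thus ∫_0^5/3 u'(x) v'(x) dx = ∫_0^5/3 f(x) v(x) dx + [u'(x) v(x)]_0^5/3.
Choose V so that boundary terms are either known or forced to vanish.
u is Dirichlet: u(0) = u(5/3) = 0. Let V = H^1_0(0, 5/3); then v(0) = v(5/3) = 0, and [u' v]_0^5/3 = 0.
Weak formulation: find u (satisfying any essential BC) such that ∫_0^5/3 u'(x) v'(x) dx = ∫_0^5/3 f v dx for all v ∈ V.
Substituting f(x) = -2*x^2 + 3*x + 2, the right-hand side is ∫_0^5/3 (-2*x^2 + 3*x + 2) v dx.


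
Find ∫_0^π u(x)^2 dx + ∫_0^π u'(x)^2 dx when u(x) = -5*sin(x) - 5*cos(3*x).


||u||_{H^1(0,π)}^2 = 150*π

u'(x) = 15*sin(3*x) - 5*cos(x).
Expand u² and (u')² and integrate term by term on (0, π), using: for integers n ≥ 1, ∫_0^π sin²(nx) dx = ∫_0^π cos²(nx) dx = π/2; for n ≠ n', ∫_0^π sin(nx)sin(n'x) dx = ∫_0^π cos(nx)cos(n'x) dx = 0; and by product-to-sum, ∫_0^π sin(nx)cos(n'x) dx = ½∫_0^π [sin((n+n')x) + sin((n−n')x)] dx, which is 0 when n+n' is even and 2n/(n²−n'²) when n+n' is odd (it need not vanish on (0, π)).
  u² squared terms: (-5)²·∫cos(3x)² dx = 25·π/2 = 25*π/2;  (-5)²·∫sin(x)² dx = 25·π/2 = 25*π/2.
  u² cross terms: 2·(-5)·(-5)·∫cos(3x)·sin(x) dx = 50·(0) = 0.
  So ∫_0^π u² dx = 25*π/2 + 25*π/2 + 0 = 25*π.
  (u')² squared terms: (-5)²·∫cos(x)² dx = 25·π/2 = 25*π/2;  (15)²·∫sin(3x)² dx = 225·π/2 = 225*π/2.
  (u')² cross terms: 2·(-5)·(15)·∫cos(x)·sin(3x) dx = -150·(0) = 0.
  So ∫_0^π (u')² dx = 25*π/2 + 225*π/2 + 0 = 125*π.
||u||_{H^1}^2 = (25*π) + (125*π) = 150*π.


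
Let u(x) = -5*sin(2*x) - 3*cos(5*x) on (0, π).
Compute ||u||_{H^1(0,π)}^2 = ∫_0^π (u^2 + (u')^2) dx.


||u||_{H^1(0,π)}^2 = -1040/7 + 359*π/2

u'(x) = 15*sin(5*x) - 10*cos(2*x).
Expand u² and (u')² and integrate term by term on (0, π), using: for integers n ≥ 1, ∫_0^π sin²(nx) dx = ∫_0^π cos²(nx) dx = π/2; for n ≠ n', ∫_0^π sin(nx)sin(n'x) dx = ∫_0^π cos(nx)cos(n'x) dx = 0; and by product-to-sum, ∫_0^π sin(nx)cos(n'x) dx = ½∫_0^π [sin((n+n')x) + sin((n−n')x)] dx, which is 0 when n+n' is even and 2n/(n²−n'²) when n+n' is odd (it need not vanish on (0, π)).
  u² squared terms: (-5)²·∫sin(2x)² dx = 25·π/2 = 25*π/2;  (-3)²·∫cos(5x)² dx = 9·π/2 = 9*π/2.
  u² cross terms: 2·(-5)·(-3)·∫sin(2x)·cos(5x) dx = 30·(-4/21) = -40/7.
  So ∫_0^π u² dx = 25*π/2 + 9*π/2 − 40/7 = -40/7 + 17*π.
  (u')² squared terms: (-10)²·∫cos(2x)² dx = 100·π/2 = 50*π;  (15)²·∫sin(5x)² dx = 225·π/2 = 225*π/2.
  (u')² cross terms: 2·(-10)·(15)·∫cos(2x)·sin(5x) dx = -300·(10/21) = -1000/7.
  So ∫_0^π (u')² dx = 50*π + 225*π/2 − 1000/7 = -1000/7 + 325*π/2.
||u||_{H^1}^2 = (-40/7 + 17*π) + (-1000/7 + 325*π/2) = -1040/7 + 359*π/2.


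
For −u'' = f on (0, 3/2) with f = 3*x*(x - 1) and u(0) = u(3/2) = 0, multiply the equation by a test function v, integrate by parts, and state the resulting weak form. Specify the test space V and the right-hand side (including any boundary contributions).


V = H^1_0(0, 3/2) (so v(0) = v(3/2) = 0); weak form: ∫_0^3/2 u'v' dx = ∫_0^3/2 (3*x*(x - 1)) v dx for all v ∈ V.

Multiply both sides by a test function v and integrate from 0 to 3/2:
  ∫_0^3/2 −u''(x) v(x) dx = ∫_0^3/2 f(x) v(x) dx.
Integrate the LHS by parts once:
  ∫_0^3/2 −u'' v dx = −[u'(x) v(x)]_0^3/2 + ∫_0^3/2 u'(x) v'(x) dx.
Thus ∫_0^3/2 u'(x) v'(x) dx = ∫_0^3/2 f(x) v(x) dx + [u'(x) v(x)]_0^3/2.
Choose V so that boundary terms are either known or forced to vanish.
u is Dirichlet: u(0) = u(3/2) = 0. Let V = H^1_0(0, 3/2); then v(0) = v(3/2) = 0, and [u' v]_0^3/2 = 0.
Weak formulation: find u (satisfying any essential BC) such that ∫_0^3/2 u'(x) v'(x) dx = ∫_0^3/2 f v dx for all v ∈ V.
Substituting f(x) = 3*x*(x - 1), the right-hand side is ∫_0^3/2 (3*x*(x - 1)) v dx.


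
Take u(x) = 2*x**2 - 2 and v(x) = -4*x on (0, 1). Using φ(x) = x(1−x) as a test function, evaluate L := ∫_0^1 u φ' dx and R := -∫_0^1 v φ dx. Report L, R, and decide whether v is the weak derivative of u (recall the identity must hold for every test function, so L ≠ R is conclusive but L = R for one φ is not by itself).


LHS = -1/3, RHS = 1/3. No, v is not the weak derivative of u.

u(x) = 2*x**2 - 2, classical derivative u'(x) = 4*x.
φ(x) = x(1−x), so φ'(x) = 1 - 2*x.
Note φ(0) = φ(1) = 0, so the boundary term u·φ vanishes.
LHS = ∫_0^1 u(x) φ'(x) dx = ∫_0^1 (-4*x^3 + 2*x^2 + 4*x - 2) dx. Term by term:
  ∫_0^1 -4*x^3 dx = -1;  ∫_0^1 2*x^2 dx = 2/3;  ∫_0^1 4*x dx = 2;
  ∫_0^1 -2 dx = -2.
Sum: -1 + 2/3 + 2 − 2 = -1/3.
So LHS = -1/3.
∫_0^1 v(x) φ(x) dx = ∫_0^1 (4*x^3 - 4*x^2) dx. Term by term:
  ∫_0^1 4*x^3 dx = 1;  ∫_0^1 -4*x^2 dx = -4/3.
Sum: 1 − 4/3 = -1/3.
So RHS = -∫_0^1 v(x) φ(x) dx = 1/3.
LHS − RHS = -2/3 ≠ 0, so the identity fails.
(For a valid weak derivative the identity must hold for EVERY test function, in particular this one. The failure shows v is NOT the weak derivative of u.)
Correct weak derivative would be u'(x) = 4*x.


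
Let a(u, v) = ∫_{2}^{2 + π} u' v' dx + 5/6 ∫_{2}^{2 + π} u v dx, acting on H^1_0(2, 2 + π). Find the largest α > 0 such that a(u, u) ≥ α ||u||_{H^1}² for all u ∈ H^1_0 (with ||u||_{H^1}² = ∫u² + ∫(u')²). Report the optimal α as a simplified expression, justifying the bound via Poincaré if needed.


α = 11/12

Coercivity of a(·,·) on H^1_0(2, 2 + π) means a(u, u) ≥ α ||u||_{H^1}² for every u ∈ H^1_0.
The interval has length L = π, and Poincaré/coercivity depend only on L. Here a(u, u) = ∫(u')² + (5/6)·∫u².
Here 0 < c = 5/6 < 1. The condition a(u,u) ≥ α||u||_{H^1}² reads (1−α)∫(u')² ≥ (α−c)∫u². Any admissible α is ≤ 1 (rapidly oscillating u have ∫u²/∫(u')² → 0), and α = 1 would force 0 ≥ (1−c)∫u², impossible since c < 1; so 1−α > 0. By the sharp Poincaré inequality on H^1_0 of an interval of length L, ∫(u')² ≥ (π/L)²∫u² with equality for the first sine mode sin(π(x−x₀)/L) (x₀ the left endpoint), so the inequality holds for all u iff (1−α)(π/L)² ≥ α − c, i.e. α ≤ ((π/L)² + c)/((π/L)² + 1) = (1 + c(L/π)²)/(1 + (L/π)²). With (π/L)² = 1 and c = 5/6, the largest admissible constant is α = ((π/L)² + c)/((π/L)² + 1).
Simplifying, α = 11/12.


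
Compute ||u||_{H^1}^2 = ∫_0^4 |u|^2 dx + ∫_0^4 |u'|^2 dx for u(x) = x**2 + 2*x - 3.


||u||_{H^1}^2 = 7852/15

The H^1 norm (squared) on an interval (0, L) is
  ||u||_{H^1}^2 = ∫_0^L u(x)^2 dx + ∫_0^L u'(x)^2 dx.
Compute u'(x) = 2*x + 2.
Then u(x)^2 = x**4 + 4*x**3 - 2*x**2 - 12*x + 9 and u'(x)^2 = 4*x**2 + 8*x + 4.
Integrate each monomial from 0 to 4 using ∫_0^4 c·x^n dx = c·4^(n+1)/(n+1):
  ∫_0^4 u(x)^2 dx = ∫_0^4 (x^4 + 4*x^3 - 2*x^2 - 12*x + 9) dx. Term by term:
    ∫_0^4 x^4 dx = 1024/5;  ∫_0^4 4*x^3 dx = 256;  ∫_0^4 -2*x^2 dx = -128/3;
    ∫_0^4 -12*x dx = -96;  ∫_0^4 9 dx = 36.
  Sum: 1024/5 + 256 − 128/3 − 96 + 36 = 5372/15.
  ∫_0^4 u'(x)^2 dx = ∫_0^4 (4*x^2 + 8*x + 4) dx. Term by term:
    ∫_0^4 4*x^2 dx = 256/3;  ∫_0^4 8*x dx = 64;  ∫_0^4 4 dx = 16.
  Sum: 256/3 + 64 + 16 = 496/3.
Adding: ||u||_{H^1}^2 = 5372/15 + 496/3 = 7852/15.


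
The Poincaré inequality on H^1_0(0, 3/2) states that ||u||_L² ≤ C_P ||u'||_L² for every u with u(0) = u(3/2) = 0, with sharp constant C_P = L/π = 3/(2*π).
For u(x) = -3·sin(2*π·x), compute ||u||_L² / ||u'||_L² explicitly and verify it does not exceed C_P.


||u||_L² / ||u'||_L² = 1/(2*π) < C_P = 3/(2*π).

u(x) = -3·sin(2*π·x), so u'(x) = -6*π*cos(2*π*x).
Writing u(x) = A·sin(kπx/L) with A = -3 and k = 3, use ∫_0^L sin²(kπx/L) dx = L/2 and ∫_0^L cos²(kπx/L) dx = L/2.
u² = 9·sin²(2*π·x) and (u')² = 36*π^2·cos²(2*π·x), and each of sin², cos² integrates to L/2 = 3/4 over (0, 3/2).
∫_0^3/2 u² dx = 27/4, so ||u||_L² = 3*sqrt(3)/2.
∫_0^3/2 (u')² dx = 27*π^2, so ||u'||_L² = 3*sqrt(3)*π.
Ratio ||u||_L² / ||u'||_L² = 1/(2*π).
Sharp Poincaré constant on H^1_0(0, 3/2) is C_P = L/π = 3/(2*π), achieved by sin(2*π/3·x).
This is the k = 3 harmonic; the ratio L/(kπ) is strictly less than C_P = L/π, consistent with the sharp inequality ||u||_L² ≤ C_P ||u'||_L².


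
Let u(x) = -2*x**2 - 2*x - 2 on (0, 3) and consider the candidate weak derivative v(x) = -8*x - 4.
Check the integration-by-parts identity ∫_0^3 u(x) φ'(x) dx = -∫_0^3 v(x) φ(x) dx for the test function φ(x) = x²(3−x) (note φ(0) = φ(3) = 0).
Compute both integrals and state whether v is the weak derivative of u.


LHS = 621/10, RHS = 621/5. No, v is not the weak derivative of u.

u(x) = -2*x**2 - 2*x - 2, classical derivative u'(x) = -4*x - 2.
φ(x) = x²(3−x), so φ'(x) = 3*x*(2 - x).
Note φ(0) = φ(3) = 0, so the boundary term u·φ vanishes.
LHS = ∫_0^3 u(x) φ'(x) dx = ∫_0^3 (6*x^4 - 6*x^3 - 6*x^2 - 12*x) dx. Term by term:
  ∫_0^3 6*x^4 dx = 1458/5;  ∫_0^3 -6*x^3 dx = -243/2;  ∫_0^3 -6*x^2 dx = -54;
  ∫_0^3 -12*x dx = -54.
Sum: 1458/5 − 243/2 − 54 − 54 = 621/10.
So LHS = 621/10.
∫_0^3 v(x) φ(x) dx = ∫_0^3 (8*x^4 - 20*x^3 - 12*x^2) dx. Term by term:
  ∫_0^3 8*x^4 dx = 1944/5;  ∫_0^3 -20*x^3 dx = -405;  ∫_0^3 -12*x^2 dx = -108.
Sum: 1944/5 − 405 − 108 = -621/5.
So RHS = -∫_0^3 v(x) φ(x) dx = 621/5.
LHS − RHS = -621/10 ≠ 0, so the identity fails.
(For a valid weak derivative the identity must hold for EVERY test function, in particular this one. The failure shows v is NOT the weak derivative of u.)
Correct weak derivative would be u'(x) = -4*x - 2.


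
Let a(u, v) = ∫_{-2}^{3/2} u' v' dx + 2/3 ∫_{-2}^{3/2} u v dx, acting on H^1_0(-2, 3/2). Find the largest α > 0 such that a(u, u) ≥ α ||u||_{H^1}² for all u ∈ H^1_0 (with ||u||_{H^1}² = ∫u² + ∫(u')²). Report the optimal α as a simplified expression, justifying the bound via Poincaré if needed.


α = 2*(49 + 6*π^2)/(3*(4*π^2 + 49))

Coercivity of a(·,·) on H^1_0(-2, 3/2) means a(u, u) ≥ α ||u||_{H^1}² for every u ∈ H^1_0.
The interval has length L = 7/2, and Poincaré/coercivity depend only on L. Here a(u, u) = ∫(u')² + (2/3)·∫u².
Here 0 < c = 2/3 < 1. The condition a(u,u) ≥ α||u||_{H^1}² reads (1−α)∫(u')² ≥ (α−c)∫u². Any admissible α is ≤ 1 (rapidly oscillating u have ∫u²/∫(u')² → 0), and α = 1 would force 0 ≥ (1−c)∫u², impossible since c < 1; so 1−α > 0. By the sharp Poincaré inequality on H^1_0 of an interval of length L, ∫(u')² ≥ (π/L)²∫u² with equality for the first sine mode sin(π(x−x₀)/L) (x₀ the left endpoint), so the inequality holds for all u iff (1−α)(π/L)² ≥ α − c, i.e. α ≤ ((π/L)² + c)/((π/L)² + 1) = (1 + c(L/π)²)/(1 + (L/π)²). With (π/L)² = 4*π^2/49 and c = 2/3, the largest admissible constant is α = ((π/L)² + c)/((π/L)² + 1).
Simplifying, α = 2*(49 + 6*π^2)/(3*(4*π^2 + 49)).


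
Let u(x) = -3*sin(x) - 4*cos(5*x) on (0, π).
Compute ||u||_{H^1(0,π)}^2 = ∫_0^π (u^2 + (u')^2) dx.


||u||_{H^1(0,π)}^2 = 217*π

u'(x) = 20*sin(5*x) - 3*cos(x).
Expand u² and (u')² and integrate term by term on (0, π), using: for integers n ≥ 1, ∫_0^π sin²(nx) dx = ∫_0^π cos²(nx) dx = π/2; for n ≠ n', ∫_0^π sin(nx)sin(n'x) dx = ∫_0^π cos(nx)cos(n'x) dx = 0; and by product-to-sum, ∫_0^π sin(nx)cos(n'x) dx = ½∫_0^π [sin((n+n')x) + sin((n−n')x)] dx, which is 0 when n+n' is even and 2n/(n²−n'²) when n+n' is odd (it need not vanish on (0, π)).
  u² squared terms: (-4)²·∫cos(5x)² dx = 16·π/2 = 8*π;  (-3)²·∫sin(x)² dx = 9·π/2 = 9*π/2.
  u² cross terms: 2·(-4)·(-3)·∫cos(5x)·sin(x) dx = 24·(0) = 0.
  So ∫_0^π u² dx = 8*π + 9*π/2 + 0 = 25*π/2.
  (u')² squared terms: (-3)²·∫cos(x)² dx = 9·π/2 = 9*π/2;  (20)²·∫sin(5x)² dx = 400·π/2 = 200*π.
  (u')² cross terms: 2·(-3)·(20)·∫cos(x)·sin(5x) dx = -120·(0) = 0.
  So ∫_0^π (u')² dx = 9*π/2 + 200*π + 0 = 409*π/2.
||u||_{H^1}^2 = (25*π/2) + (409*π/2) = 217*π.


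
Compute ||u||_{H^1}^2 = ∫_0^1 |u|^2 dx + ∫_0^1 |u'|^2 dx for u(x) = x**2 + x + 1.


||u||_{H^1}^2 = 241/30

The H^1 norm (squared) on an interval (0, L) is
  ||u||_{H^1}^2 = ∫_0^L u(x)^2 dx + ∫_0^L u'(x)^2 dx.
Compute u'(x) = 2*x + 1.
Then u(x)^2 = x**4 + 2*x**3 + 3*x**2 + 2*x + 1 and u'(x)^2 = 4*x**2 + 4*x + 1.
Integrate each monomial from 0 to 1 using ∫_0^1 c·x^n dx = c·1^(n+1)/(n+1):
  ∫_0^1 u(x)^2 dx = ∫_0^1 (x^4 + 2*x^3 + 3*x^2 + 2*x + 1) dx. Term by term:
    ∫_0^1 x^4 dx = 1/5;  ∫_0^1 2*x^3 dx = 1/2;  ∫_0^1 3*x^2 dx = 1;
    ∫_0^1 2*x dx = 1;  ∫_0^1 1 dx = 1.
  Sum: 1/5 + 1/2 + 1 + 1 + 1 = 37/10.
  ∫_0^1 u'(x)^2 dx = ∫_0^1 (4*x^2 + 4*x + 1) dx. Term by term:
    ∫_0^1 4*x^2 dx = 4/3;  ∫_0^1 4*x dx = 2;  ∫_0^1 1 dx = 1.
  Sum: 4/3 + 2 + 1 = 13/3.
Adding: ||u||_{H^1}^2 = 37/10 + 13/3 = 241/30.


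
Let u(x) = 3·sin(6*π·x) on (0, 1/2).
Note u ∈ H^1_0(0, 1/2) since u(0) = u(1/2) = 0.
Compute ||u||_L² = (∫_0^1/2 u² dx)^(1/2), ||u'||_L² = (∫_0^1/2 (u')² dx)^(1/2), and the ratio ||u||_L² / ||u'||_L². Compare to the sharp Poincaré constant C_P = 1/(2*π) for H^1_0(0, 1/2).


||u||_L² / ||u'||_L² = 1/(6*π) < C_P = 1/(2*π).

u(x) = 3·sin(6*π·x), so u'(x) = 18*π*cos(6*π*x).
Writing u(x) = A·sin(kπx/L) with A = 3 and k = 3, use ∫_0^L sin²(kπx/L) dx = L/2 and ∫_0^L cos²(kπx/L) dx = L/2.
u² = 9·sin²(6*π·x) and (u')² = 324*π^2·cos²(6*π·x), and each of sin², cos² integrates to L/2 = 1/4 over (0, 1/2).
∫_0^1/2 u² dx = 9/4, so ||u||_L² = 3/2.
∫_0^1/2 (u')² dx = 81*π^2, so ||u'||_L² = 9*π.
Ratio ||u||_L² / ||u'||_L² = 1/(6*π).
Sharp Poincaré constant on H^1_0(0, 1/2) is C_P = L/π = 1/(2*π), achieved by sin(2*π·x).
This is the k = 3 harmonic; the ratio L/(kπ) is strictly less than C_P = L/π, consistent with the sharp inequality ||u||_L² ≤ C_P ||u'||_L².


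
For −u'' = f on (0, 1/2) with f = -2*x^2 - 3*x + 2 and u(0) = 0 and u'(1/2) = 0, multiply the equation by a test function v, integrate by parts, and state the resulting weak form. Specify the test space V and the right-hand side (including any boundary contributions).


V = {v ∈ H^1(0, 1/2) : v(0) = 0} (test functions vanish at x = 0 where u is specified); weak form: ∫_0^1/2 u'v' dx = ∫_0^1/2 (-2*x^2 - 3*x + 2) v dx for all v ∈ V.

Multiply both sides by a test function v and integrate from 0 to 1/2:
  ∫_0^1/2 −u''(x) v(x) dx = ∫_0^1/2 f(x) v(x) dx.
Integrate the LHS by parts once:
  ∫_0^1/2 −u'' v dx = −[u'(x) v(x)]_0^1/2 + ∫_0^1/2 u'(x) v'(x) dx.
Thus ∫_0^1/2 u'(x) v'(x) dx = ∫_0^1/2 f(x) v(x) dx + [u'(x) v(x)]_0^1/2.
Choose V so that boundary terms are either known or forced to vanish.
Mixed BC: u(0) = 0 (Dirichlet) and u'(1/2) = 0 (Neumann). Define V = {v ∈ H^1(0, 1/2) : v(0) = 0}. Then [u' v]_0^1/2 = u'(1/2)·v(1/2) − u'(0)·0 = 0.
Weak formulation: find u (satisfying any essential BC) such that ∫_0^1/2 u'(x) v'(x) dx = ∫_0^1/2 f v dx for all v ∈ V (Dirichlet at 0 absorbed into V; the Neumann datum at x = 1/2 is zero, so no boundary term remains).
Substituting f(x) = -2*x^2 - 3*x + 2, the right-hand side is ∫_0^1/2 (-2*x^2 - 3*x + 2) v dx.


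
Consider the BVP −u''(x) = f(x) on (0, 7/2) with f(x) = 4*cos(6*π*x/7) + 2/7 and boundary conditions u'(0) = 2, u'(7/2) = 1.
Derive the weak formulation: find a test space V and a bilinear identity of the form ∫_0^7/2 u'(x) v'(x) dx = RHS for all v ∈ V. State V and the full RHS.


V = H^1(0, 7/2) (v unrestricted at boundary; u is determined up to an additive constant); weak form: ∫_0^7/2 u'v' dx = ∫_0^7/2 (4*cos(6*π*x/7) + 2/7) v dx + v(7/2) − 2·v(0) for all v ∈ V.

Multiply both sides by a test function v and integrate from 0 to 7/2:
  ∫_0^7/2 −u''(x) v(x) dx = ∫_0^7/2 f(x) v(x) dx.
Integrate the LHS by parts once:
  ∫_0^7/2 −u'' v dx = −[u'(x) v(x)]_0^7/2 + ∫_0^7/2 u'(x) v'(x) dx.
Thus ∫_0^7/2 u'(x) v'(x) dx = ∫_0^7/2 f(x) v(x) dx + [u'(x) v(x)]_0^7/2.
Choose V so that boundary terms are either known or forced to vanish.
u has inhomogeneous Neumann u'(0) = 2, u'(7/2) = 1. [u' v]_0^7/2 = (1)·v(7/2) − (2)·v(0) = v(7/2) − 2·v(0). Take V = H^1(0, 7/2); boundary term becomes part of RHS.
Weak formulation: find u (satisfying any essential BC) such that ∫_0^7/2 u'(x) v'(x) dx = ∫_0^7/2 f v dx + v(7/2) − 2·v(0) for all v ∈ V (Neumann data are natural BCs: they enter the RHS as boundary terms).
Substituting f(x) = 4*cos(6*π*x/7) + 2/7, the right-hand side is ∫_0^7/2 (4*cos(6*π*x/7) + 2/7) v dx + v(7/2) − 2·v(0).
Compatibility check (pure Neumann): taking v ≡ 1 ∈ V gives 0 = ∫_0^7/2 f dx + (1) − (2), i.e. ∫_0^7/2 f dx must equal u'(0) − u'(7/2) = 1. Indeed ∫_0^7/2 (4*cos(6*π*x/7) + 2/7) dx = 1, so the data are compatible. The solution is then unique only up to an additive constant (fix it e.g. by requiring ∫_0^7/2 u dx = 0).


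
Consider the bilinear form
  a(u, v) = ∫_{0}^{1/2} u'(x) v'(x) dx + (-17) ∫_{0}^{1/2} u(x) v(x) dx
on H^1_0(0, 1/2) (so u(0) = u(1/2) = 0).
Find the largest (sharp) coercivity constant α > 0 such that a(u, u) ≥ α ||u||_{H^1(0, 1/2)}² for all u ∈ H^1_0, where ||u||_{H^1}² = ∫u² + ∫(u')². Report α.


α = (-17 + 4*π^2)/(1 + 4*π^2)

Coercivity of a(·,·) on H^1_0(0, 1/2) means a(u, u) ≥ α ||u||_{H^1}² for every u ∈ H^1_0.
The interval has length L = 1/2, and Poincaré/coercivity depend only on L. Here a(u, u) = ∫(u')² + (-17)·∫u².
Here c = -17 < 0 with |c| < (π/L)² = 4*π^2, so coercivity still holds. The condition a(u,u) ≥ α||u||_{H^1}² reads (1−α)∫(u')² ≥ (α−c)∫u². Any admissible α is ≤ 1 (rapidly oscillating u have ∫u²/∫(u')² → 0), and α = 1 would force 0 ≥ (1−c)∫u², impossible since c < 1; so 1−α > 0. By the sharp Poincaré inequality on H^1_0 of an interval of length L, ∫(u')² ≥ (π/L)²∫u² with equality for the first sine mode sin(π(x−x₀)/L) (x₀ the left endpoint), so the inequality holds for all u iff (1−α)(π/L)² ≥ α − c, i.e. α ≤ ((π/L)² + c)/((π/L)² + 1) = (1 + c(L/π)²)/(1 + (L/π)²). (Direct route, valid since c ≤ 0: Poincaré gives c∫u² ≥ c(L/π)²∫(u')², so a(u,u) ≥ (1 + c(L/π)²)∫(u')², while ||u||_{H^1}² ≤ (1 + (L/π)²)∫(u')²; dividing yields the same α.) With (π/L)² = 4*π^2 and c = -17, the largest admissible constant is α = ((π/L)² + c)/((π/L)² + 1).
Simplifying, α = (-17 + 4*π^2)/(1 + 4*π^2).


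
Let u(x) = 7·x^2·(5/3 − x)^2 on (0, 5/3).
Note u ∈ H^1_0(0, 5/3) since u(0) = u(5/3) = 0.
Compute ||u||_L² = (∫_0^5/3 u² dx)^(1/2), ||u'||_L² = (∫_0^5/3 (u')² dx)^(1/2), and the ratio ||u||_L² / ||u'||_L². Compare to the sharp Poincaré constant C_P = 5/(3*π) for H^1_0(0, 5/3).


||u||_L² / ||u'||_L² = 5*sqrt(3)/18 < C_P = 5/(3*π).

u(x) = 7·x^2·(5/3 − x)^2, so u'(x) = 14*x*(3*x - 5)*(6*x - 5)/9.
u(x) = 7·x^2·(5/3 − x)^2 vanishes at x = 0 and x = 5/3, so u ∈ H^1_0(0, 5/3). Differentiate via the product rule and integrate the resulting polynomials term by term.
  ∫_0^5/3 u² dx = ∫_0^5/3 (49*x^8 - 980*x^7/3 + 2450*x^6/3 - 24500*x^5/27 + 30625*x^4/81) dx. Term by term:
    ∫_0^5/3 49*x^8 dx = 95703125/177147;  ∫_0^5/3 -980*x^7/3 dx = -95703125/39366;  ∫_0^5/3 2450*x^6/3 dx = 27343750/6561;
    ∫_0^5/3 -24500*x^5/27 dx = -191406250/59049;  ∫_0^5/3 30625*x^4/81 dx = 19140625/19683.
  Sum: 95703125/177147 − 95703125/39366 + 27343750/6561 − 191406250/59049 + 19140625/19683 = 2734375/354294.
  ∫_0^5/3 (u')² dx = ∫_0^5/3 (784*x^6 - 3920*x^5 + 63700*x^4/9 - 49000*x^3/9 + 122500*x^2/81) dx. Term by term:
    ∫_0^5/3 784*x^6 dx = 8750000/2187;  ∫_0^5/3 -3920*x^5 dx = -30625000/2187;  ∫_0^5/3 63700*x^4/9 dx = 39812500/2187;
    ∫_0^5/3 -49000*x^3/9 dx = -7656250/729;  ∫_0^5/3 122500*x^2/81 dx = 15312500/6561.
  Sum: 8750000/2187 − 30625000/2187 + 39812500/2187 − 7656250/729 + 15312500/6561 = 218750/6561.
∫_0^5/3 u² dx = 2734375/354294, so ||u||_L² = 625*sqrt(42)/1458.
∫_0^5/3 (u')² dx = 218750/6561, so ||u'||_L² = 125*sqrt(14)/81.
Ratio ||u||_L² / ||u'||_L² = 5*sqrt(3)/18.
Sharp Poincaré constant on H^1_0(0, 5/3) is C_P = L/π = 5/(3*π), achieved by sin(3*π/5·x).
A polynomial bump cannot attain the sharp Poincaré constant (only the first sine eigenfunction does), so the ratio is strictly less than C_P, consistent with ||u||_L² ≤ C_P ||u'||_L².


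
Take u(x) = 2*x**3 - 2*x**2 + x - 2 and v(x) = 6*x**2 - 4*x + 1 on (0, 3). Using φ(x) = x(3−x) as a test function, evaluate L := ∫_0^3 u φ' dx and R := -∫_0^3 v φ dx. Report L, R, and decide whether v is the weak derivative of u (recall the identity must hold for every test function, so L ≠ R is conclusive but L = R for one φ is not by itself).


LHS = -252/5, RHS = -252/5. Yes, v = u' weakly.

u(x) = 2*x**3 - 2*x**2 + x - 2, classical derivative u'(x) = 6*x**2 - 4*x + 1.
φ(x) = x(3−x), so φ'(x) = 3 - 2*x.
Note φ(0) = φ(3) = 0, so the boundary term u·φ vanishes.
LHS = ∫_0^3 u(x) φ'(x) dx = ∫_0^3 (-4*x^4 + 10*x^3 - 8*x^2 + 7*x - 6) dx. Term by term:
  ∫_0^3 -4*x^4 dx = -972/5;  ∫_0^3 10*x^3 dx = 405/2;  ∫_0^3 -8*x^2 dx = -72;
  ∫_0^3 7*x dx = 63/2;  ∫_0^3 -6 dx = -18.
Sum: -972/5 + 405/2 − 72 + 63/2 − 18 = -252/5.
So LHS = -252/5.
∫_0^3 v(x) φ(x) dx = ∫_0^3 (-6*x^4 + 22*x^3 - 13*x^2 + 3*x) dx. Term by term:
  ∫_0^3 -6*x^4 dx = -1458/5;  ∫_0^3 22*x^3 dx = 891/2;  ∫_0^3 -13*x^2 dx = -117;
  ∫_0^3 3*x dx = 27/2.
Sum: -1458/5 + 891/2 − 117 + 27/2 = 252/5.
So RHS = -∫_0^3 v(x) φ(x) dx = -252/5.
LHS = RHS, so the identity holds for this test φ.
Moreover u is smooth here and v(x) = u'(x) = 6*x**2 - 4*x + 1 pointwise, so the identity holds for every test function. Hence v is the weak derivative of u.


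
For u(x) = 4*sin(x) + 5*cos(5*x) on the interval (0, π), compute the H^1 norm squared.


||u||_{H^1(0,π)}^2 = 341*π

u'(x) = -25*sin(5*x) + 4*cos(x).
Expand u² and (u')² and integrate term by term on (0, π), using: for integers n ≥ 1, ∫_0^π sin²(nx) dx = ∫_0^π cos²(nx) dx = π/2; for n ≠ n', ∫_0^π sin(nx)sin(n'x) dx = ∫_0^π cos(nx)cos(n'x) dx = 0; and by product-to-sum, ∫_0^π sin(nx)cos(n'x) dx = ½∫_0^π [sin((n+n')x) + sin((n−n')x)] dx, which is 0 when n+n' is even and 2n/(n²−n'²) when n+n' is odd (it need not vanish on (0, π)).
  u² squared terms: (4)²·∫sin(x)² dx = 16·π/2 = 8*π;  (5)²·∫cos(5x)² dx = 25·π/2 = 25*π/2.
  u² cross terms: 2·(4)·(5)·∫sin(x)·cos(5x) dx = 40·(0) = 0.
  So ∫_0^π u² dx = 8*π + 25*π/2 + 0 = 41*π/2.
  (u')² squared terms: (-25)²·∫sin(5x)² dx = 625·π/2 = 625*π/2;  (4)²·∫cos(x)² dx = 16·π/2 = 8*π.
  (u')² cross terms: 2·(-25)·(4)·∫sin(5x)·cos(x) dx = -200·(0) = 0.
  So ∫_0^π (u')² dx = 625*π/2 + 8*π + 0 = 641*π/2.
||u||_{H^1}^2 = (41*π/2) + (641*π/2) = 341*π.


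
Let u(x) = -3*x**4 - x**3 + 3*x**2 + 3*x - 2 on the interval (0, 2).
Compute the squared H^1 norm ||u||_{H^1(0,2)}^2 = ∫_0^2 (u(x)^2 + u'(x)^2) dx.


||u||_{H^1}^2 = 17782/7

The H^1 norm (squared) on an interval (0, L) is
  ||u||_{H^1}^2 = ∫_0^L u(x)^2 dx + ∫_0^L u'(x)^2 dx.
Compute u'(x) = -12*x**3 - 3*x**2 + 6*x + 3.
Then u(x)^2 = 9*x**8 + 6*x**7 - 17*x**6 - 24*x**5 + 15*x**4 + 22*x**3 - 3*x**2 - 12*x + 4 and u'(x)^2 = 144*x**6 + 72*x**5 - 135*x**4 - 108*x**3 + 18*x**2 + 36*x + 9.
Integrate each monomial from 0 to 2 using ∫_0^2 c·x^n dx = c·2^(n+1)/(n+1):
  ∫_0^2 u(x)^2 dx = ∫_0^2 (9*x^8 + 6*x^7 - 17*x^6 - 24*x^5 + 15*x^4 + 22*x^3 - 3*x^2 - 12*x + 4) dx. Term by term:
    ∫_0^2 9*x^8 dx = 512;  ∫_0^2 6*x^7 dx = 192;  ∫_0^2 -17*x^6 dx = -2176/7;
    ∫_0^2 -24*x^5 dx = -256;  ∫_0^2 15*x^4 dx = 96;  ∫_0^2 22*x^3 dx = 88;
    ∫_0^2 -3*x^2 dx = -8;  ∫_0^2 -12*x dx = -24;  ∫_0^2 4 dx = 8.
  Sum: 512 + 192 − 2176/7 − 256 + 96 + 88 − 8 − 24 + 8 = 2080/7.
  ∫_0^2 u'(x)^2 dx = ∫_0^2 (144*x^6 + 72*x^5 - 135*x^4 - 108*x^3 + 18*x^2 + 36*x + 9) dx. Term by term:
    ∫_0^2 144*x^6 dx = 18432/7;  ∫_0^2 72*x^5 dx = 768;  ∫_0^2 -135*x^4 dx = -864;
    ∫_0^2 -108*x^3 dx = -432;  ∫_0^2 18*x^2 dx = 48;  ∫_0^2 36*x dx = 72;
    ∫_0^2 9 dx = 18.
  Sum: 18432/7 + 768 − 864 − 432 + 48 + 72 + 18 = 15702/7.
Adding: ||u||_{H^1}^2 = 2080/7 + 15702/7 = 17782/7.


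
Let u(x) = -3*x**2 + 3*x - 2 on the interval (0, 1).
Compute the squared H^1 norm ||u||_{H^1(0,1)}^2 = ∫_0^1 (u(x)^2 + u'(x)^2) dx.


||u||_{H^1}^2 = 53/10

The H^1 norm (squared) on an interval (0, L) is
  ||u||_{H^1}^2 = ∫_0^L u(x)^2 dx + ∫_0^L u'(x)^2 dx.
Compute u'(x) = 3 - 6*x.
Then u(x)^2 = 9*x**4 - 18*x**3 + 21*x**2 - 12*x + 4 and u'(x)^2 = 36*x**2 - 36*x + 9.
Integrate each monomial from 0 to 1 using ∫_0^1 c·x^n dx = c·1^(n+1)/(n+1):
  ∫_0^1 u(x)^2 dx = ∫_0^1 (9*x^4 - 18*x^3 + 21*x^2 - 12*x + 4) dx. Term by term:
    ∫_0^1 9*x^4 dx = 9/5;  ∫_0^1 -18*x^3 dx = -9/2;  ∫_0^1 21*x^2 dx = 7;
    ∫_0^1 -12*x dx = -6;  ∫_0^1 4 dx = 4.
  Sum: 9/5 − 9/2 + 7 − 6 + 4 = 23/10.
  ∫_0^1 u'(x)^2 dx = ∫_0^1 (36*x^2 - 36*x + 9) dx. Term by term:
    ∫_0^1 36*x^2 dx = 12;  ∫_0^1 -36*x dx = -18;  ∫_0^1 9 dx = 9.
  Sum: 12 − 18 + 9 = 3.
Adding: ||u||_{H^1}^2 = 23/10 + 3 = 53/10.


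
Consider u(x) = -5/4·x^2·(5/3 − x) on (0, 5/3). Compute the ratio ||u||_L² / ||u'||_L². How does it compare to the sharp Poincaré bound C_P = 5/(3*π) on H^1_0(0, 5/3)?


||u||_L² / ||u'||_L² = 5*sqrt(14)/42 < C_P = 5/(3*π).

u(x) = -5/4·x^2·(5/3 − x), so u'(x) = 5*x*(9*x - 10)/12.
u(x) = -5/4·x^2·(5/3 − x) vanishes at x = 0 and x = 5/3, so u ∈ H^1_0(0, 5/3). Differentiate via the product rule and integrate the resulting polynomials term by term.
  ∫_0^5/3 u² dx = ∫_0^5/3 (25*x^6/16 - 125*x^5/24 + 625*x^4/144) dx. Term by term:
    ∫_0^5/3 25*x^6/16 dx = 1953125/244944;  ∫_0^5/3 -125*x^5/24 dx = -1953125/104976;  ∫_0^5/3 625*x^4/144 dx = 390625/34992.
  Sum: 1953125/244944 − 1953125/104976 + 390625/34992 = 390625/734832.
  ∫_0^5/3 (u')² dx = ∫_0^5/3 (225*x^4/16 - 125*x^3/4 + 625*x^2/36) dx. Term by term:
    ∫_0^5/3 225*x^4/16 dx = 15625/432;  ∫_0^5/3 -125*x^3/4 dx = -78125/1296;  ∫_0^5/3 625*x^2/36 dx = 78125/2916.
  Sum: 15625/432 − 78125/1296 + 78125/2916 = 15625/5832.
∫_0^5/3 u² dx = 390625/734832, so ||u||_L² = 625*sqrt(7)/2268.
∫_0^5/3 (u')² dx = 15625/5832, so ||u'||_L² = 125*sqrt(2)/108.
Ratio ||u||_L² / ||u'||_L² = 5*sqrt(14)/42.
Sharp Poincaré constant on H^1_0(0, 5/3) is C_P = L/π = 5/(3*π), achieved by sin(3*π/5·x).
A polynomial bump cannot attain the sharp Poincaré constant (only the first sine eigenfunction does), so the ratio is strictly less than C_P, consistent with ||u||_L² ≤ C_P ||u'||_L².


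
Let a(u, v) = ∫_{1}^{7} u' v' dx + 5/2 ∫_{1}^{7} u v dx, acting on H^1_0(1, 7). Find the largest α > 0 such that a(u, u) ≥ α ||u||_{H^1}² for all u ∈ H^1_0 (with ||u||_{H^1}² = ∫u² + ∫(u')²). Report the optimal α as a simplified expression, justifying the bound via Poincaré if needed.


α = 1

Coercivity of a(·,·) on H^1_0(1, 7) means a(u, u) ≥ α ||u||_{H^1}² for every u ∈ H^1_0.
The interval has length L = 6, and Poincaré/coercivity depend only on L. Here a(u, u) = ∫(u')² + (5/2)·∫u².
Here c = 5/2 ≥ 1, so a(u,u) = ∫(u')² + c∫u² ≥ ∫(u')² + ∫u² = ||u||_{H^1}², i.e. α = 1 works. No larger α is possible: a(u,u) ≥ α||u||_{H^1}² means (1−α)∫(u')² ≥ (α−c)∫u², and for the modes u_n = sin(nπ(x−x₀)/L) (x₀ the left endpoint) one has ∫u_n²/∫(u_n')² = (L/(nπ))² → 0, so a(u_n,u_n)/||u_n||_{H^1}² → 1. Hence the optimal constant is α = 1.
Therefore α = 1.


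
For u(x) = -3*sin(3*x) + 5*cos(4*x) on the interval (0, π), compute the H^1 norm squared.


||u||_{H^1(0,π)}^2 = 3060/7 + 515*π/2

u'(x) = -20*sin(4*x) - 9*cos(3*x).
Expand u² and (u')² and integrate term by term on (0, π), using: for integers n ≥ 1, ∫_0^π sin²(nx) dx = ∫_0^π cos²(nx) dx = π/2; for n ≠ n', ∫_0^π sin(nx)sin(n'x) dx = ∫_0^π cos(nx)cos(n'x) dx = 0; and by product-to-sum, ∫_0^π sin(nx)cos(n'x) dx = ½∫_0^π [sin((n+n')x) + sin((n−n')x)] dx, which is 0 when n+n' is even and 2n/(n²−n'²) when n+n' is odd (it need not vanish on (0, π)).
  u² squared terms: (-3)²·∫sin(3x)² dx = 9·π/2 = 9*π/2;  (5)²·∫cos(4x)² dx = 25·π/2 = 25*π/2.
  u² cross terms: 2·(-3)·(5)·∫sin(3x)·cos(4x) dx = -30·(-6/7) = 180/7.
  So ∫_0^π u² dx = 9*π/2 + 25*π/2 + 180/7 = 180/7 + 17*π.
  (u')² squared terms: (-20)²·∫sin(4x)² dx = 400·π/2 = 200*π;  (-9)²·∫cos(3x)² dx = 81·π/2 = 81*π/2.
  (u')² cross terms: 2·(-20)·(-9)·∫sin(4x)·cos(3x) dx = 360·(8/7) = 2880/7.
  So ∫_0^π (u')² dx = 200*π + 81*π/2 + 2880/7 = 2880/7 + 481*π/2.
||u||_{H^1}^2 = (180/7 + 17*π) + (2880/7 + 481*π/2) = 3060/7 + 515*π/2.


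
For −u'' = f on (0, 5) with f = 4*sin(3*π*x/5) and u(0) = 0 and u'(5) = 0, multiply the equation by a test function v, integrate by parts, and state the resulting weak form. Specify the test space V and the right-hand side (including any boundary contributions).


V = {v ∈ H^1(0, 5) : v(0) = 0} (test functions vanish at x = 0 where u is specified); weak form: ∫_0^5 u'v' dx = ∫_0^5 (4*sin(3*π*x/5)) v dx for all v ∈ V.

Multiply both sides by a test function v and integrate from 0 to 5:
  ∫_0^5 −u''(x) v(x) dx = ∫_0^5 f(x) v(x) dx.
Integrate the LHS by parts once:
  ∫_0^5 −u'' v dx = −[u'(x) v(x)]_0^5 + ∫_0^5 u'(x) v'(x) dx.
Thus ∫_0^5 u'(x) v'(x) dx = ∫_0^5 f(x) v(x) dx + [u'(x) v(x)]_0^5.
Choose V so that boundary terms are either known or forced to vanish.
Mixed BC: u(0) = 0 (Dirichlet) and u'(5) = 0 (Neumann). Define V = {v ∈ H^1(0, 5) : v(0) = 0}. Then [u' v]_0^5 = u'(5)·v(5) − u'(0)·0 = 0.
Weak formulation: find u (satisfying any essential BC) such that ∫_0^5 u'(x) v'(x) dx = ∫_0^5 f v dx for all v ∈ V (Dirichlet at 0 absorbed into V; the Neumann datum at x = 5 is zero, so no boundary term remains).
Substituting f(x) = 4*sin(3*π*x/5), the right-hand side is ∫_0^5 (4*sin(3*π*x/5)) v dx.


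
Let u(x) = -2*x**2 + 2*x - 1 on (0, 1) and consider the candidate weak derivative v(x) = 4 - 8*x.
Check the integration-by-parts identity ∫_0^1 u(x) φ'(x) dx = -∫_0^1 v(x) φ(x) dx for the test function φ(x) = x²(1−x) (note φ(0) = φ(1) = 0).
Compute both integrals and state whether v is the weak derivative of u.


LHS = 1/30, RHS = 1/15. No, v is not the weak derivative of u.

u(x) = -2*x**2 + 2*x - 1, classical derivative u'(x) = 2 - 4*x.
φ(x) = x²(1−x), so φ'(x) = x*(2 - 3*x).
Note φ(0) = φ(1) = 0, so the boundary term u·φ vanishes.
LHS = ∫_0^1 u(x) φ'(x) dx = ∫_0^1 (6*x^4 - 10*x^3 + 7*x^2 - 2*x) dx. Term by term:
  ∫_0^1 6*x^4 dx = 6/5;  ∫_0^1 -10*x^3 dx = -5/2;  ∫_0^1 7*x^2 dx = 7/3;
  ∫_0^1 -2*x dx = -1.
Sum: 6/5 − 5/2 + 7/3 − 1 = 1/30.
So LHS = 1/30.
∫_0^1 v(x) φ(x) dx = ∫_0^1 (8*x^4 - 12*x^3 + 4*x^2) dx. Term by term:
  ∫_0^1 8*x^4 dx = 8/5;  ∫_0^1 -12*x^3 dx = -3;  ∫_0^1 4*x^2 dx = 4/3.
Sum: 8/5 − 3 + 4/3 = -1/15.
So RHS = -∫_0^1 v(x) φ(x) dx = 1/15.
LHS − RHS = -1/30 ≠ 0, so the identity fails.
(For a valid weak derivative the identity must hold for EVERY test function, in particular this one. The failure shows v is NOT the weak derivative of u.)
Correct weak derivative would be u'(x) = 2 - 4*x.


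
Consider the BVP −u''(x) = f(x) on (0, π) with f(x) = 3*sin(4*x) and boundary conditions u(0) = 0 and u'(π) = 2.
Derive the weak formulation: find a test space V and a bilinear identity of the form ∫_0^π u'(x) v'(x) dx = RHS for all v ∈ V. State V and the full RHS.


V = {v ∈ H^1(0, π) : v(0) = 0} (test functions vanish at x = 0 where u is specified); weak form: ∫_0^π u'v' dx = ∫_0^π (3*sin(4*x)) v dx + 2·v(π) for all v ∈ V.

Multiply both sides by a test function v and integrate from 0 to π:
  ∫_0^π −u''(x) v(x) dx = ∫_0^π f(x) v(x) dx.
Integrate the LHS by parts once:
  ∫_0^π −u'' v dx = −[u'(x) v(x)]_0^π + ∫_0^π u'(x) v'(x) dx.
Thus ∫_0^π u'(x) v'(x) dx = ∫_0^π f(x) v(x) dx + [u'(x) v(x)]_0^π.
Choose V so that boundary terms are either known or forced to vanish.
Mixed BC: u(0) = 0 (Dirichlet) and u'(π) = 2 (Neumann). Define V = {v ∈ H^1(0, π) : v(0) = 0}. Then [u' v]_0^π = u'(π)·v(π) − u'(0)·0 = 2·v(π).
Weak formulation: find u (satisfying any essential BC) such that ∫_0^π u'(x) v'(x) dx = ∫_0^π f v dx + 2·v(π) for all v ∈ V (Dirichlet at 0 absorbed into V; Neumann datum at x = π contributes the boundary term).
Substituting f(x) = 3*sin(4*x), the right-hand side is ∫_0^π (3*sin(4*x)) v dx + 2·v(π).


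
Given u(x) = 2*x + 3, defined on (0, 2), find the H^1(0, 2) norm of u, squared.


||u||_{H^1}^2 = 182/3

The H^1 norm (squared) on an interval (0, L) is
  ||u||_{H^1}^2 = ∫_0^L u(x)^2 dx + ∫_0^L u'(x)^2 dx.
Compute u'(x) = 2.
Then u(x)^2 = 4*x**2 + 12*x + 9 and u'(x)^2 = 4.
Integrate each monomial from 0 to 2 using ∫_0^2 c·x^n dx = c·2^(n+1)/(n+1):
  ∫_0^2 u(x)^2 dx = ∫_0^2 (4*x^2 + 12*x + 9) dx. Term by term:
    ∫_0^2 4*x^2 dx = 32/3;  ∫_0^2 12*x dx = 24;  ∫_0^2 9 dx = 18.
  Sum: 32/3 + 24 + 18 = 158/3.
  ∫_0^2 u'(x)^2 dx = ∫_0^2 (4) dx. Term by term:
    ∫_0^2 4 dx = 8.
Adding: ||u||_{H^1}^2 = 158/3 + 8 = 182/3.


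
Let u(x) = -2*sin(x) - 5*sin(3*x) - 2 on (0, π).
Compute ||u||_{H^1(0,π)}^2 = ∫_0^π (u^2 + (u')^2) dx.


||u||_{H^1(0,π)}^2 = 88/3 + 133*π

u'(x) = -2*cos(x) - 15*cos(3*x).
Expand u² and (u')² and integrate term by term on (0, π), using: for integers n ≥ 1, ∫_0^π sin²(nx) dx = ∫_0^π cos²(nx) dx = π/2; for n ≠ n', ∫_0^π sin(nx)sin(n'x) dx = ∫_0^π cos(nx)cos(n'x) dx = 0; and by product-to-sum, ∫_0^π sin(nx)cos(n'x) dx = ½∫_0^π [sin((n+n')x) + sin((n−n')x)] dx, which is 0 when n+n' is even and 2n/(n²−n'²) when n+n' is odd (it need not vanish on (0, π)). For the constant mode: ∫_0^π 1 dx = π, ∫_0^π cos(nx) dx = 0, ∫_0^π sin(nx) dx = (1−(−1)^n)/n.
  u² squared terms: (-2)²·∫1 dx = 4·π = 4*π;  (-5)²·∫sin(3x)² dx = 25·π/2 = 25*π/2;  (-2)²·∫sin(x)² dx = 4·π/2 = 2*π.
  u² cross terms: 2·(-2)·(-5)·∫1·sin(3x) dx = 20·(2/3) = 40/3;  2·(-2)·(-2)·∫1·sin(x) dx = 8·(2) = 16;  2·(-5)·(-2)·∫sin(3x)·sin(x) dx = 20·(0) = 0.
  So ∫_0^π u² dx = 4*π + 25*π/2 + 2*π + 40/3 + 16 + 0 = 88/3 + 37*π/2.
  (u')² squared terms: (-15)²·∫cos(3x)² dx = 225·π/2 = 225*π/2;  (-2)²·∫cos(x)² dx = 4·π/2 = 2*π.
  (u')² cross terms: 2·(-15)·(-2)·∫cos(3x)·cos(x) dx = 60·(0) = 0.
  So ∫_0^π (u')² dx = 225*π/2 + 2*π + 0 = 229*π/2.
||u||_{H^1}^2 = (88/3 + 37*π/2) + (229*π/2) = 88/3 + 133*π.


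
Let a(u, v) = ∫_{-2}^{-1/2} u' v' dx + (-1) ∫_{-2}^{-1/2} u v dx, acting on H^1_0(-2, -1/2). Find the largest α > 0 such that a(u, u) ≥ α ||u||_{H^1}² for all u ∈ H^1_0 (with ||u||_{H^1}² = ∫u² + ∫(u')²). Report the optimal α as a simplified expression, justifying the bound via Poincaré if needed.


α = (-9 + 4*π^2)/(9 + 4*π^2)

Coercivity of a(·,·) on H^1_0(-2, -1/2) means a(u, u) ≥ α ||u||_{H^1}² for every u ∈ H^1_0.
The interval has length L = 3/2, and Poincaré/coercivity depend only on L. Here a(u, u) = ∫(u')² + (-1)·∫u².
Here c = -1 < 0 with |c| < (π/L)² = 4*π^2/9, so coercivity still holds. The condition a(u,u) ≥ α||u||_{H^1}² reads (1−α)∫(u')² ≥ (α−c)∫u². Any admissible α is ≤ 1 (rapidly oscillating u have ∫u²/∫(u')² → 0), and α = 1 would force 0 ≥ (1−c)∫u², impossible since c < 1; so 1−α > 0. By the sharp Poincaré inequality on H^1_0 of an interval of length L, ∫(u')² ≥ (π/L)²∫u² with equality for the first sine mode sin(π(x−x₀)/L) (x₀ the left endpoint), so the inequality holds for all u iff (1−α)(π/L)² ≥ α − c, i.e. α ≤ ((π/L)² + c)/((π/L)² + 1) = (1 + c(L/π)²)/(1 + (L/π)²). (Direct route, valid since c ≤ 0: Poincaré gives c∫u² ≥ c(L/π)²∫(u')², so a(u,u) ≥ (1 + c(L/π)²)∫(u')², while ||u||_{H^1}² ≤ (1 + (L/π)²)∫(u')²; dividing yields the same α.) With (π/L)² = 4*π^2/9 and c = -1, the largest admissible constant is α = ((π/L)² + c)/((π/L)² + 1).
Simplifying, α = (-9 + 4*π^2)/(9 + 4*π^2).
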